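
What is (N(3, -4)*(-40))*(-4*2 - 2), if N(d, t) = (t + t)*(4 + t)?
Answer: 0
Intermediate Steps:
N(d, t) = 2*t*(4 + t) (N(d, t) = (2*t)*(4 + t) = 2*t*(4 + t))
(N(3, -4)*(-40))*(-4*2 - 2) = ((2*(-4)*(4 - 4))*(-40))*(-4*2 - 2) = ((2*(-4)*0)*(-40))*(-8 - 2) = (0*(-40))*(-10) = 0*(-10) = 0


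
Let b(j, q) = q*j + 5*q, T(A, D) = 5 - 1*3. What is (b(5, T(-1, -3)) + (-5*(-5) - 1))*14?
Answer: 616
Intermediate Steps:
T(A, D) = 2 (T(A, D) = 5 - 3 = 2)
b(j, q) = 5*q + j*q (b(j, q) = j*q + 5*q = 5*q + j*q)
(b(5, T(-1, -3)) + (-5*(-5) - 1))*14 = (2*(5 + 5) + (-5*(-5) - 1))*14 = (2*10 + (25 - 1))*14 = (20 + 24)*14 = 44*14 = 616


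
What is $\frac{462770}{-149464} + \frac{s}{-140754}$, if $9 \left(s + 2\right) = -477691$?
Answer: $- \frac{18386794973}{6762103668} \approx -2.7191$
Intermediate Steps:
$s = - \frac{477709}{9}$ ($s = -2 + \frac{1}{9} \left(-477691\right) = -2 - \frac{477691}{9} = - \frac{477709}{9} \approx -53079.0$)
$\frac{462770}{-149464} + \frac{s}{-140754} = \frac{462770}{-149464} - \frac{477709}{9 \left(-140754\right)} = 462770 \left(- \frac{1}{149464}\right) - - \frac{477709}{1266786} = - \frac{33055}{10676} + \frac{477709}{1266786} = - \frac{18386794973}{6762103668}$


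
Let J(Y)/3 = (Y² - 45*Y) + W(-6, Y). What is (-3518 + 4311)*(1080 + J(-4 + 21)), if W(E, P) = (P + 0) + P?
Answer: -195078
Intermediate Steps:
W(E, P) = 2*P (W(E, P) = P + P = 2*P)
J(Y) = -129*Y + 3*Y² (J(Y) = 3*((Y² - 45*Y) + 2*Y) = 3*(Y² - 43*Y) = -129*Y + 3*Y²)
(-3518 + 4311)*(1080 + J(-4 + 21)) = (-3518 + 4311)*(1080 + 3*(-4 + 21)*(-43 + (-4 + 21))) = 793*(1080 + 3*17*(-43 + 17)) = 793*(1080 + 3*17*(-26)) = 793*(1080 - 1326) = 793*(-246) = -195078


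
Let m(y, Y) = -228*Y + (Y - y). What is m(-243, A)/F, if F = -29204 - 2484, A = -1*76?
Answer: -17495/31688 ≈ -0.55210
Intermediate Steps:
A = -76
F = -31688
m(y, Y) = -y - 227*Y
m(-243, A)/F = (-1*(-243) - 227*(-76))/(-31688) = (243 + 17252)*(-1/31688) = 17495*(-1/31688) = -17495/31688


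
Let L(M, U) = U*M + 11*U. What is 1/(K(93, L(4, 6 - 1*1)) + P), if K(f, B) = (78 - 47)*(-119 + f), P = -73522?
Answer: -1/74328 ≈ -1.3454e-5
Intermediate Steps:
L(M, U) = 11*U + M*U (L(M, U) = M*U + 11*U = 11*U + M*U)
K(f, B) = -3689 + 31*f (K(f, B) = 31*(-119 + f) = -3689 + 31*f)
1/(K(93, L(4, 6 - 1*1)) + P) = 1/((-3689 + 31*93) - 73522) = 1/((-3689 + 2883) - 73522) = 1/(-806 - 73522) = 1/(-74328) = -1/74328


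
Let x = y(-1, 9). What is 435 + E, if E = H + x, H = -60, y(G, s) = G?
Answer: 374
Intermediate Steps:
x = -1
E = -61 (E = -60 - 1 = -61)
435 + E = 435 - 61 = 374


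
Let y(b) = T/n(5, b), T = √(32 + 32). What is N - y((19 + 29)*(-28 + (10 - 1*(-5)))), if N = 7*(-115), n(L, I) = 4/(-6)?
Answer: -793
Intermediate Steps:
n(L, I) = -⅔ (n(L, I) = 4*(-⅙) = -⅔)
T = 8 (T = √64 = 8)
y(b) = -12 (y(b) = 8/(-⅔) = 8*(-3/2) = -12)
N = -805
N - y((19 + 29)*(-28 + (10 - 1*(-5)))) = -805 - 1*(-12) = -805 + 12 = -793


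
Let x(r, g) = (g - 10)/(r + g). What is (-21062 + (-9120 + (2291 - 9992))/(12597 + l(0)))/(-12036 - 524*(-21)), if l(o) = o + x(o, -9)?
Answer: 2388413693/117020544 ≈ 20.410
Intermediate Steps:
x(r, g) = (-10 + g)/(g + r)
l(o) = o - 19/(-9 + o) (l(o) = o + (-10 - 9)/(-9 + o) = o - 19/(-9 + o))
(-21062 + (-9120 + (2291 - 9992))/(12597 + l(0)))/(-12036 - 524*(-21)) = (-21062 + (-9120 + (2291 - 9992))/(12597 + (-19 + 0*(-9 + 0))/(-9 + 0)))/(-12036 - 524*(-21)) = (-21062 + (-9120 - 7701)/(12597 + (-19 + 0*(-9))/(-9)))/(-12036 + 11004) = (-21062 - 16821/(12597 - (-19 + 0)/9))/(-1032) = (-21062 - 16821/(12597 - ⅑*(-19)))*(-1/1032) = (-21062 - 16821/(12597 + 19/9))*(-1/1032) = (-21062 - 16821/113392/9)*(-1/1032) = (-21062 - 16821*9/113392)*(-1/1032) = (-21062 - 151389/113392)*(-1/1032) = -2388413693/113392*(-1/1032) = 2388413693/117020544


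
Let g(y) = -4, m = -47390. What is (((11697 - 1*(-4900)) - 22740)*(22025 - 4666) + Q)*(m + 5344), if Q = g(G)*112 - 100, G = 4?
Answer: 4483654466710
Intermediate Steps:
Q = -548 (Q = -4*112 - 100 = -448 - 100 = -548)
(((11697 - 1*(-4900)) - 22740)*(22025 - 4666) + Q)*(m + 5344) = (((11697 - 1*(-4900)) - 22740)*(22025 - 4666) - 548)*(-47390 + 5344) = (((11697 + 4900) - 22740)*17359 - 548)*(-42046) = ((16597 - 22740)*17359 - 548)*(-42046) = (-6143*17359 - 548)*(-42046) = (-106636337 - 548)*(-42046) = -106636885*(-42046) = 4483654466710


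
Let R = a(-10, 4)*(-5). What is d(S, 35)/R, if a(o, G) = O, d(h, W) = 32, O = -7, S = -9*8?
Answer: 32/35 ≈ 0.91429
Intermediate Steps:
S = -72
a(o, G) = -7
R = 35 (R = -7*(-5) = 35)
d(S, 35)/R = 32/35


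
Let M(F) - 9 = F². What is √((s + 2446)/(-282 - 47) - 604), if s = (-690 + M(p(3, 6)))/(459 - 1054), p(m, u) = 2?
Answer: I*√478169807665/27965 ≈ 24.727*I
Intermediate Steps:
M(F) = 9 + F²
s = 677/595 (s = (-690 + (9 + 2²))/(459 - 1054) = (-690 + (9 + 4))/(-595) = (-690 + 13)*(-1/595) = -677*(-1/595) = 677/595 ≈ 1.1378)
√((s + 2446)/(-282 - 47) - 604) = √((677/595 + 2446)/(-282 - 47) - 604) = √((1456047/595)/(-329) - 604) = √((1456047/595)*(-1/329) - 604) = √(-1456047/195755 - 604) = √(-119692067/195755) = I*√478169807665/27965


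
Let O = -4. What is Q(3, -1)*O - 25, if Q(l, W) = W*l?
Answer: -13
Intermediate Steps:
Q(3, -1)*O - 25 = -1*3*(-4) - 25 = -3*(-4) - 25 = 12 - 25 = -13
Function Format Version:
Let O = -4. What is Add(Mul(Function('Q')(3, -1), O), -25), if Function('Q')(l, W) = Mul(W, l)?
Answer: -13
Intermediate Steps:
Add(Mul(Function('Q')(3, -1), O), -25) = Add(Mul(Mul(-1, 3), -4), -25) = Add(Mul(-3, -4), -25) = Add(12, -25) = -13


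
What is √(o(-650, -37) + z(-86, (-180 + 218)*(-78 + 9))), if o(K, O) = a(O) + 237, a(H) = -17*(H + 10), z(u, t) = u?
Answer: √610 ≈ 24.698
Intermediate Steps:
a(H) = -170 - 17*H (a(H) = -17*(10 + H) = -170 - 17*H)
o(K, O) = 67 - 17*O (o(K, O) = (-170 - 17*O) + 237 = 67 - 17*O)
√(o(-650, -37) + z(-86, (-180 + 218)*(-78 + 9))) = √((67 - 17*(-37)) - 86) = √((67 + 629) - 86) = √(696 - 86) = √610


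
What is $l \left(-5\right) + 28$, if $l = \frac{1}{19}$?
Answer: $\frac{527}{19} \approx 27.737$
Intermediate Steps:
$l = \frac{1}{19} \approx 0.052632$
$l \left(-5\right) + 28 = \frac{1}{19} \left(-5\right) + 28 = - \frac{5}{19} + 28 = \frac{527}{19}$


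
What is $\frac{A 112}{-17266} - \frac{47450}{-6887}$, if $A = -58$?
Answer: $\frac{45914}{6319} \approx 7.266$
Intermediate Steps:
$\frac{A 112}{-17266} - \frac{47450}{-6887} = \frac{\left(-58\right) 112}{-17266} - \frac{47450}{-6887} = \left(-6496\right) \left(- \frac{1}{17266}\right) - - \frac{47450}{6887} = \frac{3248}{8633} + \frac{47450}{6887} = \frac{45914}{6319}$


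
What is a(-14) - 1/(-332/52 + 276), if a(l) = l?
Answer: -49083/3505 ≈ -14.004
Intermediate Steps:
a(-14) - 1/(-332/52 + 276) = -14 - 1/(-332/52 + 276) = -14 - 1/(-332*1/52 + 276) = -14 - 1/(-83/13 + 276) = -14 - 1/3505/13 = -14 - 1*13/3505 = -14 - 13/3505 = -49083/3505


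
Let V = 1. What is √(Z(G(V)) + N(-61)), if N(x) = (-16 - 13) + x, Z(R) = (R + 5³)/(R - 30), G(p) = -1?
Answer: I*√94 ≈ 9.6954*I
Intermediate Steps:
Z(R) = (125 + R)/(-30 + R) (Z(R) = (R + 125)/(-30 + R) = (125 + R)/(-30 + R))
N(x) = -29 + x
√(Z(G(V)) + N(-61)) = √((125 - 1)/(-30 - 1) + (-29 - 61)) = √(124/(-31) - 90) = √(-1/31*124 - 90) = √(-4 - 90) = √(-94) = I*√94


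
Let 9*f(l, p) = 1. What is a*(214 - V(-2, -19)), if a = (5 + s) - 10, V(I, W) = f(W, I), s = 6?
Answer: 1925/9 ≈ 213.89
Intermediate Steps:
f(l, p) = ⅑ (f(l, p) = (⅑)*1 = ⅑)
V(I, W) = ⅑
a = 1 (a = (5 + 6) - 10 = 11 - 10 = 1)
a*(214 - V(-2, -19)) = 1*(214 - 1*⅑) = 1*(214 - ⅑) = 1*(1925/9) = 1925/9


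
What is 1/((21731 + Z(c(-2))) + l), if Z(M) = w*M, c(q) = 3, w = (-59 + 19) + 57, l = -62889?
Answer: -1/41107 ≈ -2.4327e-5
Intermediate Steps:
w = 17 (w = -40 + 57 = 17)
Z(M) = 17*M
1/((21731 + Z(c(-2))) + l) = 1/((21731 + 17*3) - 62889) = 1/((21731 + 51) - 62889) = 1/(21782 - 62889) = 1/(-41107) = -1/41107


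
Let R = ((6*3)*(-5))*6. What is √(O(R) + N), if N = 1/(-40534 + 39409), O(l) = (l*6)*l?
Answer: √9841499995/75 ≈ 1322.7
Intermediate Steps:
R = -540 (R = (18*(-5))*6 = -90*6 = -540)
O(l) = 6*l² (O(l) = (6*l)*l = 6*l²)
N = -1/1125 (N = 1/(-1125) = -1/1125 ≈ -0.00088889)
√(O(R) + N) = √(6*(-540)² - 1/1125) = √(6*291600 - 1/1125) = √(1749600 - 1/1125) = √(1968299999/1125) = √9841499995/75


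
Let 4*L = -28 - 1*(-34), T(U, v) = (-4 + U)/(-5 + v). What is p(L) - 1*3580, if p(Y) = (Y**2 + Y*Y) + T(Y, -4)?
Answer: -32177/9 ≈ -3575.2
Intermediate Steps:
T(U, v) = (-4 + U)/(-5 + v)
L = 3/2 (L = (-28 - 1*(-34))/4 = (-28 + 34)/4 = (1/4)*6 = 3/2 ≈ 1.5000)
p(Y) = 4/9 + 2*Y**2 - Y/9 (p(Y) = (Y**2 + Y*Y) + (-4 + Y)/(-5 - 4) = (Y**2 + Y**2) + (-4 + Y)/(-9) = 2*Y**2 - (-4 + Y)/9 = 2*Y**2 + (4/9 - Y/9) = 4/9 + 2*Y**2 - Y/9)
p(L) - 1*3580 = (4/9 + 2*(3/2)**2 - 1/9*3/2) - 1*3580 = (4/9 + 2*(9/4) - 1/6) - 3580 = (4/9 + 9/2 - 1/6) - 3580 = 43/9 - 3580 = -32177/9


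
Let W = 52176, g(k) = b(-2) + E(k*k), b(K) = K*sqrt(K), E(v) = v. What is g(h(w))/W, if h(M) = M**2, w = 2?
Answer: 1/3261 - I*sqrt(2)/26088 ≈ 0.00030665 - 5.4209e-5*I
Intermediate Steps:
b(K) = K**(3/2)
g(k) = k**2 - 2*I*sqrt(2) (g(k) = (-2)**(3/2) + k*k = -2*I*sqrt(2) + k**2 = k**2 - 2*I*sqrt(2))
g(h(w))/W = ((2**2)**2 - 2*I*sqrt(2))/52176 = (4**2 - 2*I*sqrt(2))*(1/52176) = (16 - 2*I*sqrt(2))*(1/52176) = 1/3261 - I*sqrt(2)/26088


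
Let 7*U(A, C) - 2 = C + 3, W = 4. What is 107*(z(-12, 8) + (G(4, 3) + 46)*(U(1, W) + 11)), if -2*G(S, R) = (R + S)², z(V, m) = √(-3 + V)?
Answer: 197843/7 + 107*I*√15 ≈ 28263.0 + 414.41*I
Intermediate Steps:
U(A, C) = 5/7 + C/7 (U(A, C) = 2/7 + (C + 3)/7 = 2/7 + (3 + C)/7 = 2/7 + (3/7 + C/7) = 5/7 + C/7)
G(S, R) = -(R + S)²/2
107*(z(-12, 8) + (G(4, 3) + 46)*(U(1, W) + 11)) = 107*(√(-3 - 12) + (-(3 + 4)²/2 + 46)*((5/7 + (⅐)*4) + 11)) = 107*(√(-15) + (-½*7² + 46)*((5/7 + 4/7) + 11)) = 107*(I*√15 + (-½*49 + 46)*(9/7 + 11)) = 107*(I*√15 + (-49/2 + 46)*(86/7)) = 107*(I*√15 + (43/2)*(86/7)) = 107*(I*√15 + 1849/7) = 107*(1849/7 + I*√15) = 197843/7 + 107*I*√15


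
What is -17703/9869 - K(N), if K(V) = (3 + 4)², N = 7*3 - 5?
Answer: -501284/9869 ≈ -50.794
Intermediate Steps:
N = 16 (N = 21 - 5 = 16)
K(V) = 49 (K(V) = 7² = 49)
-17703/9869 - K(N) = -17703/9869 - 1*49 = -17703*1/9869 - 49 = -17703/9869 - 49 = -501284/9869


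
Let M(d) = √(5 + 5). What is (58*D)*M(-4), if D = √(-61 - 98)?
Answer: 58*I*√1590 ≈ 2312.7*I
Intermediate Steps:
D = I*√159 (D = √(-159) = I*√159 ≈ 12.61*I)
M(d) = √10
(58*D)*M(-4) = (58*(I*√159))*√10 = (58*I*√159)*√10 = 58*I*√1590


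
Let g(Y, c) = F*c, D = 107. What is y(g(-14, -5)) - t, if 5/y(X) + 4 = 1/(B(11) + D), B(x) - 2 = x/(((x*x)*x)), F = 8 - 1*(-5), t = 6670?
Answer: -351168080/52639 ≈ -6671.3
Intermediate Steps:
F = 13 (F = 8 + 5 = 13)
B(x) = 2 + x⁻² (B(x) = 2 + x/(((x*x)*x)) = 2 + x/((x²*x)) = 2 + x/(x³) = 2 + x/x³ = 2 + x⁻²)
g(Y, c) = 13*c
y(X) = -65950/52639 (y(X) = 5/(-4 + 1/((2 + 11⁻²) + 107)) = 5/(-4 + 1/((2 + 1/121) + 107)) = 5/(-4 + 1/(243/121 + 107)) = 5/(-4 + 1/(13190/121)) = 5/(-4 + 121/13190) = 5/(-52639/13190) = 5*(-13190/52639) = -65950/52639)
y(g(-14, -5)) - t = -65950/52639 - 1*6670 = -65950/52639 - 6670 = -351168080/52639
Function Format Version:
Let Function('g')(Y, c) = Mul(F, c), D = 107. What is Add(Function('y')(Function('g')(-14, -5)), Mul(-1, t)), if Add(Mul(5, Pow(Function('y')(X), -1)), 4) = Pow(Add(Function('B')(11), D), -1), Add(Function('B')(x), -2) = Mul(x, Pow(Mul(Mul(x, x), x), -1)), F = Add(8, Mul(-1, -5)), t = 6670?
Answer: Rational(-351168080, 52639) ≈ -6671.3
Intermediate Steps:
F = 13 (F = Add(8, 5) = 13)
Function('B')(x) = Add(2, Pow(x, -2)) (Function('B')(x) = Add(2, Mul(x, Pow(Mul(Mul(x, x), x), -1))) = Add(2, Mul(x, Pow(Mul(Pow(x, 2), x), -1))) = Add(2, Mul(x, Pow(Pow(x, 3), -1))) = Add(2, Mul(x, Pow(x, -3))) = Add(2, Pow(x, -2)))
Function('g')(Y, c) = Mul(13, c)
Function('y')(X) = Rational(-65950, 52639) (Function('y')(X) = Mul(5, Pow(Add(-4, Pow(Add(Add(2, Pow(11, -2)), 107), -1)), -1)) = Mul(5, Pow(Add(-4, Pow(Add(Add(2, Rational(1, 121)), 107), -1)), -1)) = Mul(5, Pow(Add(-4, Pow(Add(Rational(243, 121), 107), -1)), -1)) = Mul(5, Pow(Add(-4, Pow(Rational(13190, 121), -1)), -1)) = Mul(5, Pow(Add(-4, Rational(121, 13190)), -1)) = Mul(5, Pow(Rational(-52639, 13190), -1)) = Mul(5, Rational(-13190, 52639)) = Rational(-65950, 52639))
Add(Function('y')(Function('g')(-14, -5)), Mul(-1, t)) = Add(Rational(-65950, 52639), Mul(-1, 6670)) = Add(Rational(-65950, 52639), -6670) = Rational(-351168080, 52639)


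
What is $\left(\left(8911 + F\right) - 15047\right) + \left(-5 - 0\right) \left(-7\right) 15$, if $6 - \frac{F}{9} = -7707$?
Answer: $63806$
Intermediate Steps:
$F = 69417$ ($F = 54 - -69363 = 54 + 69363 = 69417$)
$\left(\left(8911 + F\right) - 15047\right) + \left(-5 - 0\right) \left(-7\right) 15 = \left(\left(8911 + 69417\right) - 15047\right) + \left(-5 - 0\right) \left(-7\right) 15 = \left(78328 - 15047\right) + \left(-5 + 0\right) \left(-7\right) 15 = 63281 + \left(-5\right) \left(-7\right) 15 = 63281 + 35 \cdot 15 = 63281 + 525 = 63806$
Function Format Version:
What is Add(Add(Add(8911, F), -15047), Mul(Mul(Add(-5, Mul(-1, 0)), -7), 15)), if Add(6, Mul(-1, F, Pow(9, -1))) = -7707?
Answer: 63806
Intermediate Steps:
F = 69417 (F = Add(54, Mul(-9, -7707)) = Add(54, 69363) = 69417)
Add(Add(Add(8911, F), -15047), Mul(Mul(Add(-5, Mul(-1, 0)), -7), 15)) = Add(Add(Add(8911, 69417), -15047), Mul(Mul(Add(-5, Mul(-1, 0)), -7), 15)) = Add(Add(78328, -15047), Mul(Mul(Add(-5, 0), -7), 15)) = Add(63281, Mul(Mul(-5, -7), 15)) = Add(63281, Mul(35, 15)) = Add(63281, 525) = 63806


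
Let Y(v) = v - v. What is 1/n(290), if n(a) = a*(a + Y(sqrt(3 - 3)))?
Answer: 1/84100 ≈ 1.1891e-5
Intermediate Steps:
Y(v) = 0
n(a) = a**2 (n(a) = a*(a + 0) = a*a = a**2)
1/n(290) = 1/(290**2) = 1/84100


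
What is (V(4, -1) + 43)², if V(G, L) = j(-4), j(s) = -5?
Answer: 1444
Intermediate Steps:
V(G, L) = -5
(V(4, -1) + 43)² = (-5 + 43)² = 38² = 1444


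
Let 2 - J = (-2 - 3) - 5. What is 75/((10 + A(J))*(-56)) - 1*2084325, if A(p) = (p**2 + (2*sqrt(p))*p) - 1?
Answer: -71317264625/34216 + 50*sqrt(3)/12831 ≈ -2.0843e+6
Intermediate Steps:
J = 12 (J = 2 - ((-2 - 3) - 5) = 2 - (-5 - 5) = 2 - 1*(-10) = 2 + 10 = 12)
A(p) = -1 + p**2 + 2*p**(3/2) (A(p) = (p**2 + 2*p**(3/2)) - 1 = -1 + p**2 + 2*p**(3/2))
75/((10 + A(J))*(-56)) - 1*2084325 = 75/((10 + (-1 + 12**2 + 2*12**(3/2)))*(-56)) - 1*2084325 = 75/((10 + (-1 + 144 + 2*(24*sqrt(3))))*(-56)) - 2084325 = 75/((10 + (-1 + 144 + 48*sqrt(3)))*(-56)) - 2084325 = 75/((10 + (143 + 48*sqrt(3)))*(-56)) - 2084325 = 75/((153 + 48*sqrt(3))*(-56)) - 2084325 = 75/(-8568 - 2688*sqrt(3)) - 2084325 = -2084325 + 75/(-8568 - 2688*sqrt(3))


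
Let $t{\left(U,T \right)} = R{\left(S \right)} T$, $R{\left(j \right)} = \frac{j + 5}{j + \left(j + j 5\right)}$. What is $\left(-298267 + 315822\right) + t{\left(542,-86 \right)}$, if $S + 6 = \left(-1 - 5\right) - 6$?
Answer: $\frac{1105406}{63} \approx 17546.0$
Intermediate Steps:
$S = -18$ ($S = -6 - 12 = -18$)
$R{\left(j \right)} = \frac{5 + j}{7 j}$ ($R{\left(j \right)} = \frac{5 + j}{j + \left(j + 5 j\right)} = \frac{5 + j}{j + 6 j} = \frac{5 + j}{7 j}$)
$t{\left(U,T \right)} = \frac{13 T}{126}$ ($t{\left(U,T \right)} = \frac{5 - 18}{7 \left(-18\right)} T = \frac{1}{7} \left(- \frac{1}{18}\right) \left(-13\right) T = \frac{13 T}{126}$)
$\left(-298267 + 315822\right) + t{\left(542,-86 \right)} = \left(-298267 + 315822\right) + \frac{13}{126} \left(-86\right) = 17555 - \frac{559}{63} = \frac{1105406}{63}$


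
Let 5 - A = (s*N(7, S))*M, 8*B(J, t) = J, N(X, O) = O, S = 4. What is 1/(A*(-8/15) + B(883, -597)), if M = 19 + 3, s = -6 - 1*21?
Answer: -120/139139 ≈ -0.00086245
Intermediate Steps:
s = -27 (s = -6 - 21 = -27)
B(J, t) = J/8
M = 22
A = 2381 (A = 5 - (-27*4)*22 = 5 - (-108)*22 = 5 - 1*(-2376) = 5 + 2376 = 2381)
1/(A*(-8/15) + B(883, -597)) = 1/(2381*(-8/15) + (1/8)*883) = 1/(2381*(-8*1/15) + 883/8) = 1/(2381*(-8/15) + 883/8) = 1/(-19048/15 + 883/8) = 1/(-139139/120) = -120/139139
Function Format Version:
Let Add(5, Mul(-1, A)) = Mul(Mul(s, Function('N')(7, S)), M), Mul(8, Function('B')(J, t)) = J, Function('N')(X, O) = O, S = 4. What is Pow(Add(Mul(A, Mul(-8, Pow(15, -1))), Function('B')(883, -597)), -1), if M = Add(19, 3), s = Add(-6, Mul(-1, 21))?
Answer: Rational(-120, 139139) ≈ -0.00086245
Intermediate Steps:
s = -27 (s = Add(-6, -21) = -27)
Function('B')(J, t) = Mul(Rational(1, 8), J)
M = 22
A = 2381 (A = Add(5, Mul(-1, Mul(Mul(-27, 4), 22))) = Add(5, Mul(-1, Mul(-108, 22))) = Add(5, Mul(-1, -2376)) = Add(5, 2376) = 2381)
Pow(Add(Mul(A, Mul(-8, Pow(15, -1))), Function('B')(883, -597)), -1) = Pow(Add(Mul(2381, Mul(-8, Pow(15, -1))), Mul(Rational(1, 8), 883)), -1) = Pow(Add(Mul(2381, Mul(-8, Rational(1, 15))), Rational(883, 8)), -1) = Pow(Add(Mul(2381, Rational(-8, 15)), Rational(883, 8)), -1) = Pow(Add(Rational(-19048, 15), Rational(883, 8)), -1) = Pow(Rational(-139139, 120), -1) = Rational(-120, 139139)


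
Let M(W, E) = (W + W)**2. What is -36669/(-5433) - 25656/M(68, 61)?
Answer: 22451699/4187032 ≈ 5.3622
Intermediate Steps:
M(W, E) = 4*W**2 (M(W, E) = (2*W)**2 = 4*W**2)
-36669/(-5433) - 25656/M(68, 61) = -36669/(-5433) - 25656/(4*68**2) = -36669*(-1/5433) - 25656/(4*4624) = 12223/1811 - 25656/18496 = 12223/1811 - 25656*1/18496 = 12223/1811 - 3207/2312 = 22451699/4187032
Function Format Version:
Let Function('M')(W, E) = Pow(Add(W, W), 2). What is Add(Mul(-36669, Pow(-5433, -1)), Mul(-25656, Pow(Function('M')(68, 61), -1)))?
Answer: Rational(22451699, 4187032) ≈ 5.3622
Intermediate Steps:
Function('M')(W, E) = Mul(4, Pow(W, 2)) (Function('M')(W, E) = Pow(Mul(2, W), 2) = Mul(4, Pow(W, 2)))
Add(Mul(-36669, Pow(-5433, -1)), Mul(-25656, Pow(Function('M')(68, 61), -1))) = Add(Mul(-36669, Pow(-5433, -1)), Mul(-25656, Pow(Mul(4, Pow(68, 2)), -1))) = Add(Mul(-36669, Rational(-1, 5433)), Mul(-25656, Pow(Mul(4, 4624), -1))) = Add(Rational(12223, 1811), Mul(-25656, Pow(18496, -1))) = Add(Rational(12223, 1811), Mul(-25656, Rational(1, 18496))) = Add(Rational(12223, 1811), Rational(-3207, 2312)) = Rational(22451699, 4187032)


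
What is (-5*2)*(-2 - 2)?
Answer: 40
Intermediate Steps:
(-5*2)*(-2 - 2) = -10*(-4) = 40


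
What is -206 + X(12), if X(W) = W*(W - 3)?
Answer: -98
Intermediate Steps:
X(W) = W*(-3 + W)
-206 + X(12) = -206 + 12*(-3 + 12) = -206 + 12*9 = -206 + 108 = -98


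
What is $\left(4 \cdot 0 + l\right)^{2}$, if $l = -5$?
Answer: $25$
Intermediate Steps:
$\left(4 \cdot 0 + l\right)^{2} = \left(4 \cdot 0 - 5\right)^{2} = \left(0 - 5\right)^{2} = \left(-5\right)^{2} = 25$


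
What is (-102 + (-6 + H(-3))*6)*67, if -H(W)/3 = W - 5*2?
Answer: 6432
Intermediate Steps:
H(W) = 30 - 3*W (H(W) = -3*(W - 5*2) = -3*(W - 10) = -3*(-10 + W) = 30 - 3*W)
(-102 + (-6 + H(-3))*6)*67 = (-102 + (-6 + (30 - 3*(-3)))*6)*67 = (-102 + (-6 + (30 + 9))*6)*67 = (-102 + (-6 + 39)*6)*67 = (-102 + 33*6)*67 = (-102 + 198)*67 = 96*67 = 6432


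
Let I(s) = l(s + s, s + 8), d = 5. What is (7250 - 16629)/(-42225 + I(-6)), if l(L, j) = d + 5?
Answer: 9379/42215 ≈ 0.22217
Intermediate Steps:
l(L, j) = 10 (l(L, j) = 5 + 5 = 10)
I(s) = 10
(7250 - 16629)/(-42225 + I(-6)) = (7250 - 16629)/(-42225 + 10) = -9379/(-42215) = -9379*(-1/42215) = 9379/42215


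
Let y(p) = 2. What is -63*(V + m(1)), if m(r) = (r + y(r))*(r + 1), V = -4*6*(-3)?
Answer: -4914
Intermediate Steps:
V = 72 (V = -24*(-3) = 72)
m(r) = (1 + r)*(2 + r) (m(r) = (r + 2)*(r + 1) = (2 + r)*(1 + r) = (1 + r)*(2 + r))
-63*(V + m(1)) = -63*(72 + (2 + 1² + 3*1)) = -63*(72 + (2 + 1 + 3)) = -63*(72 + 6) = -63*78 = -4914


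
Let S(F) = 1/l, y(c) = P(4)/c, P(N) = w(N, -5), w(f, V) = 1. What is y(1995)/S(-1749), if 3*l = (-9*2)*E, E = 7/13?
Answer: -2/1235 ≈ -0.0016194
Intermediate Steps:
P(N) = 1
E = 7/13 (E = 7*(1/13) = 7/13 ≈ 0.53846)
l = -42/13 (l = (-9*2*(7/13))/3 = (-18*7/13)/3 = (⅓)*(-126/13) = -42/13 ≈ -3.2308)
y(c) = 1/c
S(F) = -13/42 (S(F) = 1/(-42/13) = -13/42)
y(1995)/S(-1749) = 1/(1995*(-13/42)) = (1/1995)*(-42/13) = -2/1235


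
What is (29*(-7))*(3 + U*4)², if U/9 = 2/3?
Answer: -147987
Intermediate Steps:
U = 6 (U = 9*(2/3) = 9*(2*(⅓)) = 9*(⅔) = 6)
(29*(-7))*(3 + U*4)² = (29*(-7))*(3 + 6*4)² = -203*(3 + 24)² = -203*27² = -203*729 = -147987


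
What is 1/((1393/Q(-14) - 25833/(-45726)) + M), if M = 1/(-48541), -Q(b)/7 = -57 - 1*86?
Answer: 105800254846/207002419665 ≈ 0.51111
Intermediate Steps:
Q(b) = 1001 (Q(b) = -7*(-57 - 1*86) = -7*(-57 - 86) = -7*(-143) = 1001)
M = -1/48541 ≈ -2.0601e-5
1/((1393/Q(-14) - 25833/(-45726)) + M) = 1/((1393/1001 - 25833/(-45726)) - 1/48541) = 1/((1393*(1/1001) - 25833*(-1/45726)) - 1/48541) = 1/((199/143 + 8611/15242) - 1/48541) = 1/(4264531/2179606 - 1/48541) = 1/(207002419665/105800254846) = 105800254846/207002419665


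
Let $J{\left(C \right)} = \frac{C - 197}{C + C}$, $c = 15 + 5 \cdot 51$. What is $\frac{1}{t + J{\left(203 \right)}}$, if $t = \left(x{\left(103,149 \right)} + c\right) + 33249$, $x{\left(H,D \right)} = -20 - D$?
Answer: $\frac{203}{6770053} \approx 2.9985 \cdot 10^{-5}$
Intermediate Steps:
$c = 270$ ($c = 15 + 255 = 270$)
$t = 33350$ ($t = \left(\left(-20 - 149\right) + 270\right) + 33249 = \left(-169 + 270\right) + 33249 = 101 + 33249 = 33350$)
$J{\left(C \right)} = \frac{-197 + C}{2 C}$
$\frac{1}{t + J{\left(203 \right)}} = \frac{1}{33350 + \frac{-197 + 203}{2 \cdot 203}} = \frac{1}{33350 + \frac{1}{2} \cdot \frac{1}{203} \cdot 6} = \frac{1}{33350 + \frac{3}{203}} = \frac{1}{\frac{6770053}{203}} = \frac{203}{6770053}$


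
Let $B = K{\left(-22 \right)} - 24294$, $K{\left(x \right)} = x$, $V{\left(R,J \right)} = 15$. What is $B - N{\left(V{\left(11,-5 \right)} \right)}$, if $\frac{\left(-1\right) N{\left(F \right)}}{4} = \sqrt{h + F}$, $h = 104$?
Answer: $-24316 + 4 \sqrt{119} \approx -24272.0$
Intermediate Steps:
$N{\left(F \right)} = - 4 \sqrt{104 + F}$
$B = -24316$ ($B = -22 - 24294 = -24316$)
$B - N{\left(V{\left(11,-5 \right)} \right)} = -24316 - - 4 \sqrt{104 + 15} = -24316 - - 4 \sqrt{119} = -24316 + 4 \sqrt{119}$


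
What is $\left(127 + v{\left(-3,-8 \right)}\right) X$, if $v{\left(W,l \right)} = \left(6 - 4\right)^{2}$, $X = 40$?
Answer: $5240$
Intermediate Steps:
$v{\left(W,l \right)} = 4$ ($v{\left(W,l \right)} = 2^{2} = 4$)
$\left(127 + v{\left(-3,-8 \right)}\right) X = \left(127 + 4\right) 40 = 131 \cdot 40 = 5240$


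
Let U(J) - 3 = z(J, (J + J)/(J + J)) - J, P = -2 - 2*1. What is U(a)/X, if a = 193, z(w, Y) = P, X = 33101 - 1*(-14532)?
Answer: -194/47633 ≈ -0.0040728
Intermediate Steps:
P = -4 (P = -2 - 2 = -4)
X = 47633 (X = 33101 + 14532 = 47633)
z(w, Y) = -4
U(J) = -1 - J (U(J) = 3 + (-4 - J) = -1 - J)
U(a)/X = (-1 - 1*193)/47633 = (-1 - 193)*(1/47633) = -194*1/47633 = -194/47633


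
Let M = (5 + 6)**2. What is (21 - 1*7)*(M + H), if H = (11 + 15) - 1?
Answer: 2044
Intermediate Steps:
H = 25 (H = 26 - 1 = 25)
M = 121 (M = 11**2 = 121)
(21 - 1*7)*(M + H) = (21 - 1*7)*(121 + 25) = (21 - 7)*146 = 14*146 = 2044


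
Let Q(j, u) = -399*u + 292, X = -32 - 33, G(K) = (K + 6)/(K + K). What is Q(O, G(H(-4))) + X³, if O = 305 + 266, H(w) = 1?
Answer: -551459/2 ≈ -2.7573e+5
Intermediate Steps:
G(K) = (6 + K)/(2*K) (G(K) = (6 + K)/((2*K)) = (6 + K)*(1/(2*K)) = (6 + K)/(2*K))
O = 571
X = -65
Q(j, u) = 292 - 399*u
Q(O, G(H(-4))) + X³ = (292 - 399*(6 + 1)/(2*1)) + (-65)³ = (292 - 399*7/2) - 274625 = (292 - 2793/2) - 274625 = -2209/2 - 274625 = -551459/2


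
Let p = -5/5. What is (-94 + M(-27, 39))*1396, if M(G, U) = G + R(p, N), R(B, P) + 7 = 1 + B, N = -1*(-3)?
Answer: -178688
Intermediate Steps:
p = -1 (p = -5*⅕ = -1)
N = 3
R(B, P) = -6 + B (R(B, P) = -7 + (1 + B) = -6 + B)
M(G, U) = -7 + G (M(G, U) = G + (-6 - 1) = G - 7 = -7 + G)
(-94 + M(-27, 39))*1396 = (-94 + (-7 - 27))*1396 = (-94 - 34)*1396 = -128*1396 = -178688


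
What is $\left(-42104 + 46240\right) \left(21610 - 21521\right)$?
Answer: $368104$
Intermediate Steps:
$\left(-42104 + 46240\right) \left(21610 - 21521\right) = 4136 \cdot 89 = 368104$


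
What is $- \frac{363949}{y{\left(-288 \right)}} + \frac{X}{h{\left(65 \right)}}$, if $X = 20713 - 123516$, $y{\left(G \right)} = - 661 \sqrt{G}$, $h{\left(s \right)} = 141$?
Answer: $- \frac{102803}{141} - \frac{363949 i \sqrt{2}}{15864} \approx -729.1 - 32.445 i$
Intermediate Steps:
$X = -102803$
$- \frac{363949}{y{\left(-288 \right)}} + \frac{X}{h{\left(65 \right)}} = - \frac{363949}{\left(-661\right) \sqrt{-288}} - \frac{102803}{141} = - \frac{363949}{\left(-661\right) 12 i \sqrt{2}} - \frac{102803}{141} = - \frac{363949}{\left(-7932\right) i \sqrt{2}} - \frac{102803}{141} = - 363949 \frac{i \sqrt{2}}{15864} - \frac{102803}{141} = - \frac{363949 i \sqrt{2}}{15864} - \frac{102803}{141} = - \frac{102803}{141} - \frac{363949 i \sqrt{2}}{15864}$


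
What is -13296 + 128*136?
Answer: 4112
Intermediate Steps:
-13296 + 128*136 = -13296 + 17408 = 4112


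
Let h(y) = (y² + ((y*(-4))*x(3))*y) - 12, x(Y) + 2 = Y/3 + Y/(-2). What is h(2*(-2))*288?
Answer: 47232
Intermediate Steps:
x(Y) = -2 - Y/6 (x(Y) = -2 + (Y/3 + Y/(-2)) = -2 + (Y*(⅓) + Y*(-½)) = -2 + (Y/3 - Y/2) = -2 - Y/6)
h(y) = -12 + 11*y² (h(y) = (y² + ((y*(-4))*(-2 - ⅙*3))*y) - 12 = (y² + ((-4*y)*(-2 - ½))*y) - 12 = (y² + (-4*y*(-5/2))*y) - 12 = (y² + (10*y)*y) - 12 = (y² + 10*y²) - 12 = 11*y² - 12 = -12 + 11*y²)
h(2*(-2))*288 = (-12 + 11*(2*(-2))²)*288 = (-12 + 11*(-4)²)*288 = (-12 + 11*16)*288 = (-12 + 176)*288 = 164*288 = 47232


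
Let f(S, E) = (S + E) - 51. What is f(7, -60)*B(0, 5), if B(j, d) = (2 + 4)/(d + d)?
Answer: -312/5 ≈ -62.400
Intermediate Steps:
f(S, E) = -51 + E + S (f(S, E) = (E + S) - 51 = -51 + E + S)
B(j, d) = 3/d (B(j, d) = 6/((2*d)) = 6*(1/(2*d)) = 3/d)
f(7, -60)*B(0, 5) = (-51 - 60 + 7)*(3/5) = -312/5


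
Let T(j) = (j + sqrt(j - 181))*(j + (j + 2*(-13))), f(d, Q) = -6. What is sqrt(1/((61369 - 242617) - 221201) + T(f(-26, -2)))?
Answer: sqrt(36928064650579 - 6154677508838*I*sqrt(187))/402449 ≈ 19.943 - 13.028*I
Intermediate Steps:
T(j) = (-26 + 2*j)*(j + sqrt(-181 + j)) (T(j) = (j + sqrt(-181 + j))*(j + (j - 26)) = (j + sqrt(-181 + j))*(j + (-26 + j)) = (j + sqrt(-181 + j))*(-26 + 2*j) = (-26 + 2*j)*(j + sqrt(-181 + j)))
sqrt(1/((61369 - 242617) - 221201) + T(f(-26, -2))) = sqrt(1/((61369 - 242617) - 221201) + (-26*(-6) - 26*sqrt(-181 - 6) + 2*(-6)**2 + 2*(-6)*sqrt(-181 - 6))) = sqrt(1/(-181248 - 221201) + (156 - 26*I*sqrt(187) + 2*36 + 2*(-6)*sqrt(-187))) = sqrt(1/(-402449) + (156 - 26*I*sqrt(187) + 72 + 2*(-6)*(I*sqrt(187)))) = sqrt(-1/402449 + (156 - 26*I*sqrt(187) + 72 - 12*I*sqrt(187))) = sqrt(-1/402449 + (228 - 38*I*sqrt(187))) = sqrt(91758371/402449 - 38*I*sqrt(187))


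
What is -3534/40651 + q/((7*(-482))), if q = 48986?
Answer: -143089543/9796891 ≈ -14.606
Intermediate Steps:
-3534/40651 + q/((7*(-482))) = -3534/40651 + 48986/((7*(-482))) = -3534*1/40651 + 48986/(-3374) = -3534/40651 + 48986*(-1/3374) = -3534/40651 - 3499/241 = -143089543/9796891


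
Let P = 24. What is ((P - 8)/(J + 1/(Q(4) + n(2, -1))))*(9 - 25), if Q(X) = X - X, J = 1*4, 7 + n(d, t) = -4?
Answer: -2816/43 ≈ -65.488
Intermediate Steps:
n(d, t) = -11 (n(d, t) = -7 - 4 = -11)
J = 4
Q(X) = 0
((P - 8)/(J + 1/(Q(4) + n(2, -1))))*(9 - 25) = ((24 - 8)/(4 + 1/(0 - 11)))*(9 - 25) = (16/(4 + 1/(-11)))*(-16) = (16/(4 - 1/11))*(-16) = (16/(43/11))*(-16) = (16*(11/43))*(-16) = (176/43)*(-16) = -2816/43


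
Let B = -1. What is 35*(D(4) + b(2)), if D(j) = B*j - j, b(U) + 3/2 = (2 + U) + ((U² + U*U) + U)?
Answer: 315/2 ≈ 157.50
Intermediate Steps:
b(U) = ½ + 2*U + 2*U² (b(U) = -3/2 + ((2 + U) + ((U² + U*U) + U)) = -3/2 + ((2 + U) + ((U² + U²) + U)) = -3/2 + ((2 + U) + (2*U² + U)) = -3/2 + ((2 + U) + (U + 2*U²)) = -3/2 + (2 + 2*U + 2*U²) = ½ + 2*U + 2*U²)
D(j) = -2*j (D(j) = -j - j = -2*j)
35*(D(4) + b(2)) = 35*(-2*4 + (½ + 2*2 + 2*2²)) = 35*(-8 + (½ + 4 + 2*4)) = 35*(-8 + (½ + 4 + 8)) = 35*(-8 + 25/2) = 35*(9/2) = 315/2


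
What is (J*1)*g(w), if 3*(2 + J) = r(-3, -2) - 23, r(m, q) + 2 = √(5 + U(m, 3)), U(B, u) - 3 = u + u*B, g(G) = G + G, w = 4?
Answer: -248/3 + 8*√2/3 ≈ -78.895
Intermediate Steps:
g(G) = 2*G
U(B, u) = 3 + u + B*u (U(B, u) = 3 + (u + u*B) = 3 + (u + B*u) = 3 + u + B*u)
r(m, q) = -2 + √(11 + 3*m) (r(m, q) = -2 + √(5 + (3 + 3 + m*3)) = -2 + √(5 + (3 + 3 + 3*m)) = -2 + √(5 + (6 + 3*m)) = -2 + √(11 + 3*m))
J = -31/3 + √2/3 (J = -2 + ((-2 + √(11 + 3*(-3))) - 23)/3 = -2 + ((-2 + √(11 - 9)) - 23)/3 = -2 + ((-2 + √2) - 23)/3 = -2 + (-25 + √2)/3 = -2 + (-25/3 + √2/3) = -31/3 + √2/3 ≈ -9.8619)
(J*1)*g(w) = ((-31/3 + √2/3)*1)*(2*4) = (-31/3 + √2/3)*8 = -248/3 + 8*√2/3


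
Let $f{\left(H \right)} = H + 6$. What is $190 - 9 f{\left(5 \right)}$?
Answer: $91$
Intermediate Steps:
$f{\left(H \right)} = 6 + H$
$190 - 9 f{\left(5 \right)} = 190 - 9 \left(6 + 5\right) = 190 - 9 \cdot 11 = 190 - 99 = 91$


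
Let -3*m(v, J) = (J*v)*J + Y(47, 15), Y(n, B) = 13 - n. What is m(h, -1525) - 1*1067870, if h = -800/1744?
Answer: -77636178/109 ≈ -7.1226e+5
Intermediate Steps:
h = -50/109 (h = -800*1/1744 = -50/109 ≈ -0.45872)
m(v, J) = 34/3 - v*J²/3 (m(v, J) = -((J*v)*J + (13 - 1*47))/3 = -(v*J² + (13 - 47))/3 = -(v*J² - 34)/3 = -(-34 + v*J²)/3 = 34/3 - v*J²/3)
m(h, -1525) - 1*1067870 = (34/3 - ⅓*(-50/109)*(-1525)²) - 1*1067870 = (34/3 - ⅓*(-50/109)*2325625) - 1067870 = (34/3 + 116281250/327) - 1067870 = 38761652/109 - 1067870 = -77636178/109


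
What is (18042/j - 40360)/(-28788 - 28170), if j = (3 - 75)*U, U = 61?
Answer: 29546527/41693256 ≈ 0.70866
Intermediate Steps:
j = -4392 (j = (3 - 75)*61 = -72*61 = -4392)
(18042/j - 40360)/(-28788 - 28170) = (18042/(-4392) - 40360)/(-28788 - 28170) = (18042*(-1/4392) - 40360)/(-56958) = (-3007/732 - 40360)*(-1/56958) = -29546527/732*(-1/56958) = 29546527/41693256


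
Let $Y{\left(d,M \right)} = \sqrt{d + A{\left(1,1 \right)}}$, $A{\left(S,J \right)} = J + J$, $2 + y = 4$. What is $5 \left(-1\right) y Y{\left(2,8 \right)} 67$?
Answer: $-1340$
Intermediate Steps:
$y = 2$ ($y = -2 + 4 = 2$)
$A{\left(S,J \right)} = 2 J$
$Y{\left(d,M \right)} = \sqrt{2 + d}$ ($Y{\left(d,M \right)} = \sqrt{d + 2 \cdot 1} = \sqrt{d + 2} = \sqrt{2 + d}$)
$5 \left(-1\right) y Y{\left(2,8 \right)} 67 = 5 \left(-1\right) 2 \sqrt{2 + 2} \cdot 67 = \left(-5\right) 2 \sqrt{4} \cdot 67 = \left(-10\right) 2 \cdot 67 = \left(-20\right) 67 = -1340$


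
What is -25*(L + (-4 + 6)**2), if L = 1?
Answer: -125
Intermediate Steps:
-25*(L + (-4 + 6)**2) = -25*(1 + (-4 + 6)**2) = -25*(1 + 2**2) = -25*(1 + 4) = -25*5 = -125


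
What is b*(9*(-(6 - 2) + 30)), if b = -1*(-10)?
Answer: 2340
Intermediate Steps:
b = 10
b*(9*(-(6 - 2) + 30)) = 10*(9*(-(6 - 2) + 30)) = 10*(9*(-1*4 + 30)) = 10*(9*(-4 + 30)) = 10*(9*26) = 10*234 = 2340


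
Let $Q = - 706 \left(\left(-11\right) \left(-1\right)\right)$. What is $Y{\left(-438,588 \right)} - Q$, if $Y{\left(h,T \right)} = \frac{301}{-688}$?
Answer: $\frac{124249}{16} \approx 7765.6$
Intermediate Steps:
$Y{\left(h,T \right)} = - \frac{7}{16}$ ($Y{\left(h,T \right)} = 301 \left(- \frac{1}{688}\right) = - \frac{7}{16}$)
$Q = -7766$ ($Q = \left(-706\right) 11 = -7766$)
$Y{\left(-438,588 \right)} - Q = - \frac{7}{16} - -7766 = - \frac{7}{16} + 7766 = \frac{124249}{16}$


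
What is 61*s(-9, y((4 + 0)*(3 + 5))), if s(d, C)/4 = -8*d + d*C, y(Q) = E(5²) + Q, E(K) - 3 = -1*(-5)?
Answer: -70272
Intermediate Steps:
E(K) = 8 (E(K) = 3 - 1*(-5) = 3 + 5 = 8)
y(Q) = 8 + Q
s(d, C) = -32*d + 4*C*d (s(d, C) = 4*(-8*d + d*C) = 4*(-8*d + C*d) = -32*d + 4*C*d)
61*s(-9, y((4 + 0)*(3 + 5))) = 61*(4*(-9)*(-8 + (8 + (4 + 0)*(3 + 5)))) = 61*(4*(-9)*(-8 + (8 + 4*8))) = 61*(4*(-9)*(-8 + (8 + 32))) = 61*(4*(-9)*(-8 + 40)) = 61*(4*(-9)*32) = 61*(-1152) = -70272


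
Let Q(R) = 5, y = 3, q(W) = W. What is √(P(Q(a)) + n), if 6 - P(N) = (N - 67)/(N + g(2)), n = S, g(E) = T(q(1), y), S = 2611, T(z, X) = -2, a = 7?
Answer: √23739/3 ≈ 51.358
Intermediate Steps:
g(E) = -2
n = 2611
P(N) = 6 - (-67 + N)/(-2 + N) (P(N) = 6 - (N - 67)/(N - 2) = 6 - (-67 + N)/(-2 + N))
√(P(Q(a)) + n) = √(5*(11 + 5)/(-2 + 5) + 2611) = √(5*16/3 + 2611) = √(5*(⅓)*16 + 2611) = √(80/3 + 2611) = √(7913/3) = √23739/3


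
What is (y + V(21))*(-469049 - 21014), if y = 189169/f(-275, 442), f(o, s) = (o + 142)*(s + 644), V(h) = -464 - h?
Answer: 4917544104391/20634 ≈ 2.3832e+8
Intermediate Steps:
f(o, s) = (142 + o)*(644 + s)
y = -189169/144438 (y = 189169/(91448 + 142*442 + 644*(-275) - 275*442) = 189169/(91448 + 62764 - 177100 - 121550) = 189169/(-144438) = 189169*(-1/144438) = -189169/144438 ≈ -1.3097)
(y + V(21))*(-469049 - 21014) = (-189169/144438 + (-464 - 1*21))*(-469049 - 21014) = (-189169/144438 + (-464 - 21))*(-490063) = (-189169/144438 - 485)*(-490063) = -70241599/144438*(-490063) = 4917544104391/20634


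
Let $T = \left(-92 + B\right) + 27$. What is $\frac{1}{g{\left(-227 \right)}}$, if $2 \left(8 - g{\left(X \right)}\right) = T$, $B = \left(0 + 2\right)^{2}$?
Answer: $\frac{2}{77} \approx 0.025974$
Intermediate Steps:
$B = 4$ ($B = 2^{2} = 4$)
$T = -61$ ($T = \left(-92 + 4\right) + 27 = -88 + 27 = -61$)
$g{\left(X \right)} = \frac{77}{2}$ ($g{\left(X \right)} = 8 - - \frac{61}{2} = 8 + \frac{61}{2} = \frac{77}{2}$)
$\frac{1}{g{\left(-227 \right)}} = \frac{1}{\frac{77}{2}} = \frac{2}{77}$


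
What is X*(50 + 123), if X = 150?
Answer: 25950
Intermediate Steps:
X*(50 + 123) = 150*(50 + 123) = 150*173 = 25950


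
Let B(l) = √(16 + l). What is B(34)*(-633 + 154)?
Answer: -2395*√2 ≈ -3387.0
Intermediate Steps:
B(34)*(-633 + 154) = √(16 + 34)*(-633 + 154) = √50*(-479) = (5*√2)*(-479) = -2395*√2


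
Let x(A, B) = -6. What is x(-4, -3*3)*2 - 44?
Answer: -56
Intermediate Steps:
x(-4, -3*3)*2 - 44 = -6*2 - 44 = -12 - 44 = -56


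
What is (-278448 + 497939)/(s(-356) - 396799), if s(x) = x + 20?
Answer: -219491/397135 ≈ -0.55269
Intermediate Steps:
s(x) = 20 + x
(-278448 + 497939)/(s(-356) - 396799) = (-278448 + 497939)/((20 - 356) - 396799) = 219491/(-336 - 396799) = 219491/(-397135) = 219491*(-1/397135) = -219491/397135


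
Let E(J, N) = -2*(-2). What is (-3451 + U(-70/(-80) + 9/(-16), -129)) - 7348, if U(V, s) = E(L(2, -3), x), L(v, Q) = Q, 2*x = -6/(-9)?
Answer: -10795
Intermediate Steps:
x = ⅓ (x = (-6/(-9))/2 = (-6*(-⅑))/2 = (½)*(⅔) = ⅓ ≈ 0.33333)
E(J, N) = 4
U(V, s) = 4
(-3451 + U(-70/(-80) + 9/(-16), -129)) - 7348 = (-3451 + 4) - 7348 = -3447 - 7348 = -10795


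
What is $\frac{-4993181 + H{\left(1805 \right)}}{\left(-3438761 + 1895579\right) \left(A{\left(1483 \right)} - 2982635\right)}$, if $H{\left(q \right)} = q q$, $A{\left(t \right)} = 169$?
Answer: $- \frac{433789}{1150621961703} \approx -3.77 \cdot 10^{-7}$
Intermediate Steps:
$H{\left(q \right)} = q^{2}$
$\frac{-4993181 + H{\left(1805 \right)}}{\left(-3438761 + 1895579\right) \left(A{\left(1483 \right)} - 2982635\right)} = \frac{-4993181 + 1805^{2}}{\left(-3438761 + 1895579\right) \left(169 - 2982635\right)} = \frac{-4993181 + 3258025}{\left(-1543182\right) \left(-2982466\right)} = - \frac{1735156}{4602487846812} = \left(-1735156\right) \frac{1}{4602487846812} = - \frac{433789}{1150621961703}$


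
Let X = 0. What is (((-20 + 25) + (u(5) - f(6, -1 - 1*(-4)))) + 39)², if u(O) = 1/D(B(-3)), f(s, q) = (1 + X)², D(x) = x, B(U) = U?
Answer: 16384/9 ≈ 1820.4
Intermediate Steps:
f(s, q) = 1 (f(s, q) = (1 + 0)² = 1² = 1)
u(O) = -⅓ (u(O) = 1/(-3) = -⅓)
(((-20 + 25) + (u(5) - f(6, -1 - 1*(-4)))) + 39)² = (((-20 + 25) + (-⅓ - 1*1)) + 39)² = ((5 + (-⅓ - 1)) + 39)² = ((5 - 4/3) + 39)² = (11/3 + 39)² = (128/3)² = 16384/9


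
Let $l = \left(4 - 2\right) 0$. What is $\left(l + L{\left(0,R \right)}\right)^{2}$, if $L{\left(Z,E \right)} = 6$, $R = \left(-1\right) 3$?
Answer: $36$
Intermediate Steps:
$R = -3$
$l = 0$ ($l = \left(4 - 2\right) 0 = 2 \cdot 0 = 0$)
$\left(l + L{\left(0,R \right)}\right)^{2} = \left(0 + 6\right)^{2} = 6^{2} = 36$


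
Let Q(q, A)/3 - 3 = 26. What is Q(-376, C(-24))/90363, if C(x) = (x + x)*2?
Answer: 29/30121 ≈ 0.00096278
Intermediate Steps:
C(x) = 4*x (C(x) = (2*x)*2 = 4*x)
Q(q, A) = 87 (Q(q, A) = 9 + 3*26 = 9 + 78 = 87)
Q(-376, C(-24))/90363 = 87/90363 = 87*(1/90363) = 29/30121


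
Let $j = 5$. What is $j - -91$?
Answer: $96$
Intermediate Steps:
$j - -91 = 5 - -91 = 5 + 91 = 96$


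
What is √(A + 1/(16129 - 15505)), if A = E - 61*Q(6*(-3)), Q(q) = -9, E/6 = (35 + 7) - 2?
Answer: √19201143/156 ≈ 28.089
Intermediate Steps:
E = 240 (E = 6*((35 + 7) - 2) = 6*(42 - 2) = 6*40 = 240)
A = 789 (A = 240 - 61*(-9) = 240 + 549 = 789)
√(A + 1/(16129 - 15505)) = √(789 + 1/(16129 - 15505)) = √(789 + 1/624) = √(492337/624) = √19201143/156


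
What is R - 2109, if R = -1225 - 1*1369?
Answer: -4703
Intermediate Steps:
R = -2594 (R = -1225 - 1369 = -2594)
R - 2109 = -2594 - 2109 = -4703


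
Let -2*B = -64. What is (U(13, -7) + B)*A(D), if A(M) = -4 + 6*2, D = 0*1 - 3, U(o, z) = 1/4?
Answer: 258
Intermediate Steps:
U(o, z) = ¼
B = 32 (B = -½*(-64) = 32)
D = -3 (D = 0 - 3 = -3)
A(M) = 8 (A(M) = -4 + 12 = 8)
(U(13, -7) + B)*A(D) = (¼ + 32)*8 = (129/4)*8 = 258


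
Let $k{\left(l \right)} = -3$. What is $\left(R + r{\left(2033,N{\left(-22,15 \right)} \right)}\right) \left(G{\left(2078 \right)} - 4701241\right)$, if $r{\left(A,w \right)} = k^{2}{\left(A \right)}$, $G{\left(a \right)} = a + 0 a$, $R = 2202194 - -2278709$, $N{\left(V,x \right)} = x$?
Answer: $-21056535876656$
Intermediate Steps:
$R = 4480903$ ($R = 2202194 + 2278709 = 4480903$)
$G{\left(a \right)} = a$ ($G{\left(a \right)} = a + 0 = a$)
$r{\left(A,w \right)} = 9$ ($r{\left(A,w \right)} = \left(-3\right)^{2} = 9$)
$\left(R + r{\left(2033,N{\left(-22,15 \right)} \right)}\right) \left(G{\left(2078 \right)} - 4701241\right) = \left(4480903 + 9\right) \left(2078 - 4701241\right) = 4480912 \left(-4699163\right) = -21056535876656$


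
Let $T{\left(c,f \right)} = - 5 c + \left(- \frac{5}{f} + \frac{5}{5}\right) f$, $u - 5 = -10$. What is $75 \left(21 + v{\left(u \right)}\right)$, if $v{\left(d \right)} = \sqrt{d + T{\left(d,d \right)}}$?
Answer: $1575 + 75 \sqrt{10} \approx 1812.2$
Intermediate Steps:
$u = -5$ ($u = 5 - 10 = -5$)
$T{\left(c,f \right)} = - 5 c + f \left(1 - \frac{5}{f}\right)$ ($T{\left(c,f \right)} = - 5 c + \left(- \frac{5}{f} + 5 \cdot \frac{1}{5}\right) f = - 5 c + \left(- \frac{5}{f} + 1\right) f = - 5 c + \left(1 - \frac{5}{f}\right) f = - 5 c + f \left(1 - \frac{5}{f}\right)$)
$v{\left(d \right)} = \sqrt{-5 - 3 d}$ ($v{\left(d \right)} = \sqrt{d - \left(5 + 4 d\right)} = \sqrt{-5 - 3 d}$)
$75 \left(21 + v{\left(u \right)}\right) = 75 \left(21 + \sqrt{-5 - -15}\right) = 75 \left(21 + \sqrt{-5 + 15}\right) = 75 \left(21 + \sqrt{10}\right) = 1575 + 75 \sqrt{10}$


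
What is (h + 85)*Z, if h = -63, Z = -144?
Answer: -3168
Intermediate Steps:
(h + 85)*Z = (-63 + 85)*(-144) = 22*(-144) = -3168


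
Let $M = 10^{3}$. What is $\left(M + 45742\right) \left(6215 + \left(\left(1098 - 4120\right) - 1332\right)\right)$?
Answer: $86986862$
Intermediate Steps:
$M = 1000$
$\left(M + 45742\right) \left(6215 + \left(\left(1098 - 4120\right) - 1332\right)\right) = \left(1000 + 45742\right) \left(6215 + \left(\left(1098 - 4120\right) - 1332\right)\right) = 46742 \left(6215 - 4354\right) = 46742 \cdot 1861 = 86986862$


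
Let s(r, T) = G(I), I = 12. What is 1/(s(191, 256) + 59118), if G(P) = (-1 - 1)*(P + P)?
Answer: 1/59070 ≈ 1.6929e-5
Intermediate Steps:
G(P) = -4*P
s(r, T) = -48 (s(r, T) = -4*12 = -48)
1/(s(191, 256) + 59118) = 1/(-48 + 59118) = 1/59070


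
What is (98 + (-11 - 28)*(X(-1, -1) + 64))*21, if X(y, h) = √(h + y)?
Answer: -50358 - 819*I*√2 ≈ -50358.0 - 1158.2*I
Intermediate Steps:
(98 + (-11 - 28)*(X(-1, -1) + 64))*21 = (98 + (-11 - 28)*(√(-1 - 1) + 64))*21 = (98 - 39*(√(-2) + 64))*21 = (98 - 39*(I*√2 + 64))*21 = (98 - 39*(64 + I*√2))*21 = (98 + (-2496 - 39*I*√2))*21 = (-2398 - 39*I*√2)*21 = -50358 - 819*I*√2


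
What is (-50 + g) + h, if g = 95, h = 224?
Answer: 269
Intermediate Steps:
(-50 + g) + h = (-50 + 95) + 224 = 45 + 224 = 269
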